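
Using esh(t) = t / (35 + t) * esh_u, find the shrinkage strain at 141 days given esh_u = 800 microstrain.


esh(141) = 141 / (35 + 141) * 800
= 141 / 176 * 800
= 640.9 microstrain

640.9


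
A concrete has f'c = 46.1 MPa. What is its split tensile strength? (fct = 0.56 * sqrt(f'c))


fct = 0.56 * sqrt(46.1)
= 0.56 * 6.79
= 3.802 MPa

3.802


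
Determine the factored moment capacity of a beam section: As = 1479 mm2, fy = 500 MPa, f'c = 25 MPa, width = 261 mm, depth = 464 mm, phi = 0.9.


a = As * fy / (0.85 * f'c * b)
= 1479 * 500 / (0.85 * 25 * 261)
= 133.3333 mm
Mn = As * fy * (d - a/2) / 10^6
= 293.828 kN-m
phi*Mn = 0.9 * 293.828 = 264.45 kN-m

264.45


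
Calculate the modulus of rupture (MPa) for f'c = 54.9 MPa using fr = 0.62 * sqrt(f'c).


fr = 0.62 * sqrt(54.9)
= 4.594 MPa

4.594


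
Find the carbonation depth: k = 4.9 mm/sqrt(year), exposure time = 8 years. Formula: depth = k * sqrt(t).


depth = k * sqrt(t)
= 4.9 * sqrt(8)
= 13.86 mm

13.86


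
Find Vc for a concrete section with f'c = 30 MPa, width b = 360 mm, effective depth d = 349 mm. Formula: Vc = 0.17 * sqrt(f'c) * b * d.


Vc = 0.17 * sqrt(30) * 360 * 349 / 1000
= 116.99 kN

116.99


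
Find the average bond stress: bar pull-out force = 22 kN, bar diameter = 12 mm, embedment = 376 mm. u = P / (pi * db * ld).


u = P / (pi * db * ld)
= 22 * 1000 / (pi * 12 * 376)
= 1.552 MPa

1.552


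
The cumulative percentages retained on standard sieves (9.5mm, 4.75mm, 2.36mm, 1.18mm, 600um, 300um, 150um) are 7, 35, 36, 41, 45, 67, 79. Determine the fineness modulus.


FM = sum(cumulative % retained) / 100
= 310 / 100
= 3.1

3.1


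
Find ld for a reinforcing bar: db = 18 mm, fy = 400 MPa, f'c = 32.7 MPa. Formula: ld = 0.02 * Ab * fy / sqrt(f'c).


Ab = pi * 18^2 / 4 = 254.469 mm2
ld = 0.02 * 254.469 * 400 / sqrt(32.7)
= 356.0 mm

356.0


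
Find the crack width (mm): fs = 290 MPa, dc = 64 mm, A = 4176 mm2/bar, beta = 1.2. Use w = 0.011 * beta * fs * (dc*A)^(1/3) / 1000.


w = 0.011 * beta * fs * (dc * A)^(1/3) / 1000
= 0.011 * 1.2 * 290 * (64 * 4176)^(1/3) / 1000
= 0.247 mm

0.247


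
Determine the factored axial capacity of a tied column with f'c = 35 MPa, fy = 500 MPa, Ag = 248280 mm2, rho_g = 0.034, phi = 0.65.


Ast = rho * Ag = 0.034 * 248280 = 8441.52 mm2
phi*Pn = 0.65 * 0.80 * (0.85 * 35 * (248280 - 8441.52) + 500 * 8441.52) / 1000
= 5905.1 kN

5905.1


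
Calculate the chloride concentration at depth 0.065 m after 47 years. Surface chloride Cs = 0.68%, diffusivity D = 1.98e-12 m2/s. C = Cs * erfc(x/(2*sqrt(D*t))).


t_seconds = 47 * 365.25 * 24 * 3600 = 1483207200.0 s
arg = 0.065 / (2 * sqrt(1.98e-12 * 1483207200.0))
= 0.5997
erfc(0.5997) = 0.3964
C = 0.68 * 0.3964 = 0.2695%

0.2695


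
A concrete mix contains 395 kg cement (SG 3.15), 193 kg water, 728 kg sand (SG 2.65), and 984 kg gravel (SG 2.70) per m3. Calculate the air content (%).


Vol cement = 395 / (3.15 * 1000) = 0.125397 m3
Vol water = 193 / 1000 = 0.193 m3
Vol sand = 728 / (2.65 * 1000) = 0.274717 m3
Vol gravel = 984 / (2.70 * 1000) = 0.364444 m3
Total solid + water volume = 0.957558 m3
Air = (1 - 0.957558) * 100 = 4.24%

4.24


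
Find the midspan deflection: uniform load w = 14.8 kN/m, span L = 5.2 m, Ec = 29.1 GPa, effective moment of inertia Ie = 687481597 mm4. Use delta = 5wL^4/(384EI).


Convert: L = 5.2 m = 5200 mm, Ec = 29.1 GPa = 29100 MPa
delta = 5 * 14.8 * 5200^4 / (384 * 29100 * 687481597)
= 7.04 mm

7.04


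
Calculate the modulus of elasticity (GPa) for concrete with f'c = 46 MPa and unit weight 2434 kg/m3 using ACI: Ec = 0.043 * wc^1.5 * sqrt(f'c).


Ec = 0.043 * 2434^1.5 * sqrt(46) / 1000
= 35.02 GPa

35.02


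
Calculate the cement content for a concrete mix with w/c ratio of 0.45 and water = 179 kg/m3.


Cement = water / (w/c)
= 179 / 0.45
= 397.8 kg/m3

397.8


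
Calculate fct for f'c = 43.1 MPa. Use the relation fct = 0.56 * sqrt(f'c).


fct = 0.56 * sqrt(43.1)
= 0.56 * 6.565
= 3.676 MPa

3.676


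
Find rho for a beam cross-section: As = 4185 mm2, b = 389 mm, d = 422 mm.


rho = As / (b * d)
= 4185 / (389 * 422)
= 0.0255

0.0255


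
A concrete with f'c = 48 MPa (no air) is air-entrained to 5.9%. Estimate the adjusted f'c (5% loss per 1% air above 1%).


Strength loss = (5.9 - 1) * 5 = 24.5%
f'c = 48 * (1 - 24.5/100)
= 36.24 MPa

36.24


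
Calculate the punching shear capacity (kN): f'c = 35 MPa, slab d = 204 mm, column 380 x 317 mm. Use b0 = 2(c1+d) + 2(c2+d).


b0 = 2*(380 + 204) + 2*(317 + 204) = 2210 mm
Vc = 0.33 * sqrt(35) * 2210 * 204 / 1000
= 880.18 kN

880.18


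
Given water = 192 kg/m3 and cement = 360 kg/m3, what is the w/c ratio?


w/c = water / cement
w/c = 192 / 360 = 0.533

0.533


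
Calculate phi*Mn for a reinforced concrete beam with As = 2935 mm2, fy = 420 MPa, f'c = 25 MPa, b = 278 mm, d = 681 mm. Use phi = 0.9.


a = As * fy / (0.85 * f'c * b)
= 2935 * 420 / (0.85 * 25 * 278)
= 208.6669 mm
Mn = As * fy * (d - a/2) / 10^6
= 710.8568 kN-m
phi*Mn = 0.9 * 710.8568 = 639.77 kN-m

639.77


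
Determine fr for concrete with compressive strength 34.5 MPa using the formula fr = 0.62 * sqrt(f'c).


fr = 0.62 * sqrt(34.5)
= 3.642 MPa

3.642


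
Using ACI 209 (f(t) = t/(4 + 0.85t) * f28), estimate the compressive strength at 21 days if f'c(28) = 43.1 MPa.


f(21) = 21 / (4 + 0.85 * 21) * 43.1
= 21 / 21.85 * 43.1
= 41.42 MPa

41.42


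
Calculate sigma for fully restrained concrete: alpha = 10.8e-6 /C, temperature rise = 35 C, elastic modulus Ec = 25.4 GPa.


sigma = alpha * dT * Ec
= 10.8e-6 * 35 * 25.4 * 1000
= 9.601 MPa

9.601


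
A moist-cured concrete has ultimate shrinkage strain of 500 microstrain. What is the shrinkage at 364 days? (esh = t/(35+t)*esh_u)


esh(364) = 364 / (35 + 364) * 500
= 364 / 399 * 500
= 456.1 microstrain

456.1


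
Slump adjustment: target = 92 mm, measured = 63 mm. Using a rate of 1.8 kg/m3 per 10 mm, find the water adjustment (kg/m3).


Difference = 92 - 63 = 29 mm
Water adjustment = 29 * 1.8 / 10 = 5.2 kg/m3

5.2


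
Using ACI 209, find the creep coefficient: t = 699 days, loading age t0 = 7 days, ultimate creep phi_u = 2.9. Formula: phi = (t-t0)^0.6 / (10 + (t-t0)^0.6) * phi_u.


dt = 699 - 7 = 692
phi = 692^0.6 / (10 + 692^0.6) * 2.9
= 2.421

2.421


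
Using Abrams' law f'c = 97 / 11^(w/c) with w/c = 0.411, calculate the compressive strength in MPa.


f'c = 97 / 11^0.411
= 97 / 2.679
= 36.2 MPa

36.2


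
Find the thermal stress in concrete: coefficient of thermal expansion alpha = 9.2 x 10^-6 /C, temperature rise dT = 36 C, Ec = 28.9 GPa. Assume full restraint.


sigma = alpha * dT * Ec
= 9.2e-6 * 36 * 28.9 * 1000
= 9.572 MPa

9.572


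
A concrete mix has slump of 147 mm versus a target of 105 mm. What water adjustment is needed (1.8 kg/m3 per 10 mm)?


Difference = 105 - 147 = -42 mm
Water adjustment = -42 * 1.8 / 10 = -7.6 kg/m3

-7.6


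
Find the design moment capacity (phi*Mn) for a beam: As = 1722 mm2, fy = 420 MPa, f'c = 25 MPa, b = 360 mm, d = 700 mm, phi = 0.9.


a = As * fy / (0.85 * f'c * b)
= 1722 * 420 / (0.85 * 25 * 360)
= 94.5412 mm
Mn = As * fy * (d - a/2) / 10^6
= 472.08 kN-m
phi*Mn = 0.9 * 472.08 = 424.87 kN-m

424.87


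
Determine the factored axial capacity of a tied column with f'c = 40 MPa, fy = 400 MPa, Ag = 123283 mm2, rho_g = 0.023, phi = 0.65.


Ast = rho * Ag = 0.023 * 123283 = 2835.509 mm2
phi*Pn = 0.65 * 0.80 * (0.85 * 40 * (123283 - 2835.509) + 400 * 2835.509) / 1000
= 2719.3 kN

2719.3


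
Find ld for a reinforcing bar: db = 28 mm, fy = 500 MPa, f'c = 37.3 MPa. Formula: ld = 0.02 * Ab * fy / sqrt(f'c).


Ab = pi * 28^2 / 4 = 615.752 mm2
ld = 0.02 * 615.752 * 500 / sqrt(37.3)
= 1008.2 mm

1008.2


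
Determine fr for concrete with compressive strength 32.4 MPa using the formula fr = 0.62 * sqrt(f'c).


fr = 0.62 * sqrt(32.4)
= 3.529 MPa

3.529


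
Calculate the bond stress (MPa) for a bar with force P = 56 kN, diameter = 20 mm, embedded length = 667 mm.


u = P / (pi * db * ld)
= 56 * 1000 / (pi * 20 * 667)
= 1.336 MPa

1.336


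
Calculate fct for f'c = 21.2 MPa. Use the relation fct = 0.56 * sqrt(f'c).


fct = 0.56 * sqrt(21.2)
= 0.56 * 4.604
= 2.578 MPa

2.578


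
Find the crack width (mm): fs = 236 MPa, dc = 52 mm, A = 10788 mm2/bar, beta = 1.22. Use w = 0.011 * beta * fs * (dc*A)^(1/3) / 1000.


w = 0.011 * beta * fs * (dc * A)^(1/3) / 1000
= 0.011 * 1.22 * 236 * (52 * 10788)^(1/3) / 1000
= 0.261 mm

0.261


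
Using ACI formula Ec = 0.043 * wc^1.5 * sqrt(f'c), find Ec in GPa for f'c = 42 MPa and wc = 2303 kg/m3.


Ec = 0.043 * 2303^1.5 * sqrt(42) / 1000
= 30.8 GPa

30.8


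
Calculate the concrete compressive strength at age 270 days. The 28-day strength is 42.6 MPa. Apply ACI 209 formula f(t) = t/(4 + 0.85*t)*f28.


f(270) = 270 / (4 + 0.85 * 270) * 42.6
= 270 / 233.5 * 42.6
= 49.26 MPa

49.26


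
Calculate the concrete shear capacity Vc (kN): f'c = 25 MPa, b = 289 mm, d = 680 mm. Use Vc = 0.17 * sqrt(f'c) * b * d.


Vc = 0.17 * sqrt(25) * 289 * 680 / 1000
= 167.04 kN

167.04


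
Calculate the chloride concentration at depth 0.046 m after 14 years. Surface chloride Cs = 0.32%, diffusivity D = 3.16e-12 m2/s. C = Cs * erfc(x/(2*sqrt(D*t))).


t_seconds = 14 * 365.25 * 24 * 3600 = 441806400.0 s
arg = 0.046 / (2 * sqrt(3.16e-12 * 441806400.0))
= 0.6156
erfc(0.6156) = 0.384
C = 0.32 * 0.384 = 0.1229%

0.1229


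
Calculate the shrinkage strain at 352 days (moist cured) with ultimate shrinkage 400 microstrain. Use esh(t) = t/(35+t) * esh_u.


esh(352) = 352 / (35 + 352) * 400
= 352 / 387 * 400
= 363.8 microstrain

363.8


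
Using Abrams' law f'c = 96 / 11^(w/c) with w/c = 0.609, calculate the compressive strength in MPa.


f'c = 96 / 11^0.609
= 96 / 4.307
= 22.29 MPa

22.29


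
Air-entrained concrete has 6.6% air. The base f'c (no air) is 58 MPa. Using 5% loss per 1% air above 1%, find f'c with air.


Strength loss = (6.6 - 1) * 5 = 28.0%
f'c = 58 * (1 - 28.0/100)
= 41.76 MPa

41.76


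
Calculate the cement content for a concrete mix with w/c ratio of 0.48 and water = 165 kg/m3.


Cement = water / (w/c)
= 165 / 0.48
= 343.8 kg/m3

343.8


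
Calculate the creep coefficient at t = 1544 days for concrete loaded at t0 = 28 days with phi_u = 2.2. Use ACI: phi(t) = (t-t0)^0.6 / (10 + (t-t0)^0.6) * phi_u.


dt = 1544 - 28 = 1516
phi = 1516^0.6 / (10 + 1516^0.6) * 2.2
= 1.958

1.958


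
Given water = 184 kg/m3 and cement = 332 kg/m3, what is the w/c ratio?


w/c = water / cement
w/c = 184 / 332 = 0.554

0.554


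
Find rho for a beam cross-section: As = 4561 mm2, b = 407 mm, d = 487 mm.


rho = As / (b * d)
= 4561 / (407 * 487)
= 0.023

0.023


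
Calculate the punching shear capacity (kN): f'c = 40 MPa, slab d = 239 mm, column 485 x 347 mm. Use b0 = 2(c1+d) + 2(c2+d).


b0 = 2*(485 + 239) + 2*(347 + 239) = 2620 mm
Vc = 0.33 * sqrt(40) * 2620 * 239 / 1000
= 1306.9 kN

1306.9


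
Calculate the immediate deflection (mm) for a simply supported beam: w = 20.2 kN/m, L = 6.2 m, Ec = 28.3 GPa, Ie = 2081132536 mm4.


Convert: L = 6.2 m = 6200 mm, Ec = 28.3 GPa = 28300 MPa
delta = 5 * 20.2 * 6200^4 / (384 * 28300 * 2081132536)
= 6.6 mm

6.6


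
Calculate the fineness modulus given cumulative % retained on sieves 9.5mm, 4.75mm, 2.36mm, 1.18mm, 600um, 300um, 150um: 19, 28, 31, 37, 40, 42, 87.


FM = sum(cumulative % retained) / 100
= 284 / 100
= 2.84

2.84


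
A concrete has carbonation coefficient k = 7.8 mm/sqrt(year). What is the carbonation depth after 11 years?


depth = k * sqrt(t)
= 7.8 * sqrt(11)
= 25.87 mm

25.87


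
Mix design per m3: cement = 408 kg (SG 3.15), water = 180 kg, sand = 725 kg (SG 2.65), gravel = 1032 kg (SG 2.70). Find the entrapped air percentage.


Vol cement = 408 / (3.15 * 1000) = 0.129524 m3
Vol water = 180 / 1000 = 0.18 m3
Vol sand = 725 / (2.65 * 1000) = 0.273585 m3
Vol gravel = 1032 / (2.70 * 1000) = 0.382222 m3
Total solid + water volume = 0.965331 m3
Air = (1 - 0.965331) * 100 = 3.47%

3.47


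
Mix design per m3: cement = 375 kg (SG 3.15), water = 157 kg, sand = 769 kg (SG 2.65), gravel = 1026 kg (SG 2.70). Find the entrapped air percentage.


Vol cement = 375 / (3.15 * 1000) = 0.119048 m3
Vol water = 157 / 1000 = 0.157 m3
Vol sand = 769 / (2.65 * 1000) = 0.290189 m3
Vol gravel = 1026 / (2.70 * 1000) = 0.38 m3
Total solid + water volume = 0.946236 m3
Air = (1 - 0.946236) * 100 = 5.38%

5.38


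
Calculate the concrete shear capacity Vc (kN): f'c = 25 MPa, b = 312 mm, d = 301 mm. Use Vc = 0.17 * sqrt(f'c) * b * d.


Vc = 0.17 * sqrt(25) * 312 * 301 / 1000
= 79.83 kN

79.83


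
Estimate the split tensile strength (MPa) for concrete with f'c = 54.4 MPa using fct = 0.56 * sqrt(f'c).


fct = 0.56 * sqrt(54.4)
= 0.56 * 7.376
= 4.13 MPa

4.13


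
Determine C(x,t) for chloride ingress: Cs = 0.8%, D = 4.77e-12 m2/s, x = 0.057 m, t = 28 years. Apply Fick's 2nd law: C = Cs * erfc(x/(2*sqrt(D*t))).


t_seconds = 28 * 365.25 * 24 * 3600 = 883612800.0 s
arg = 0.057 / (2 * sqrt(4.77e-12 * 883612800.0))
= 0.439
erfc(0.439) = 0.5347
C = 0.8 * 0.5347 = 0.4278%

0.4278


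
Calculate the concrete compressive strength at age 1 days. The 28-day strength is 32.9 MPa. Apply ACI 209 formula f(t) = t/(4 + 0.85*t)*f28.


f(1) = 1 / (4 + 0.85 * 1) * 32.9
= 1 / 4.85 * 32.9
= 6.78 MPa

6.78


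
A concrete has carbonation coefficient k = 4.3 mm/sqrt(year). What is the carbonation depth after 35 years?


depth = k * sqrt(t)
= 4.3 * sqrt(35)
= 25.44 mm

25.44


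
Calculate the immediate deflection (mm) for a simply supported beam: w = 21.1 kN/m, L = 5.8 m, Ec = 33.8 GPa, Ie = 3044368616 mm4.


Convert: L = 5.8 m = 5800 mm, Ec = 33.8 GPa = 33800 MPa
delta = 5 * 21.1 * 5800^4 / (384 * 33800 * 3044368616)
= 3.02 mm

3.02


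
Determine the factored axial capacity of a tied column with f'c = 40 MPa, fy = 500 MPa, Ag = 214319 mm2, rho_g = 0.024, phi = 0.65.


Ast = rho * Ag = 0.024 * 214319 = 5143.656 mm2
phi*Pn = 0.65 * 0.80 * (0.85 * 40 * (214319 - 5143.656) + 500 * 5143.656) / 1000
= 5035.57 kN

5035.57


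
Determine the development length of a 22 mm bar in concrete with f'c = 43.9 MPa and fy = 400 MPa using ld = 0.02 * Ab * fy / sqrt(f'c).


Ab = pi * 22^2 / 4 = 380.133 mm2
ld = 0.02 * 380.133 * 400 / sqrt(43.9)
= 459.0 mm

459.0


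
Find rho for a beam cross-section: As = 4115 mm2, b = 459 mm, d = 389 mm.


rho = As / (b * d)
= 4115 / (459 * 389)
= 0.023

0.023


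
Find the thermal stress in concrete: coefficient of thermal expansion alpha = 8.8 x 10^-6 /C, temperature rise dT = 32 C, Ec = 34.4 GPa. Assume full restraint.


sigma = alpha * dT * Ec
= 8.8e-6 * 32 * 34.4 * 1000
= 9.687 MPa

9.687


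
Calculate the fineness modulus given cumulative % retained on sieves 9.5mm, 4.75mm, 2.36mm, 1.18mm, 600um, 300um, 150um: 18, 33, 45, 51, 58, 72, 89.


FM = sum(cumulative % retained) / 100
= 366 / 100
= 3.66

3.66


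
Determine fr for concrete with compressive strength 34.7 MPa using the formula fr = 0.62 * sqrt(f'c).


fr = 0.62 * sqrt(34.7)
= 3.652 MPa

3.652


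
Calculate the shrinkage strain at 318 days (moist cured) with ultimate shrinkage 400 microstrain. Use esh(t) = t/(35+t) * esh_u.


esh(318) = 318 / (35 + 318) * 400
= 318 / 353 * 400
= 360.3 microstrain

360.3


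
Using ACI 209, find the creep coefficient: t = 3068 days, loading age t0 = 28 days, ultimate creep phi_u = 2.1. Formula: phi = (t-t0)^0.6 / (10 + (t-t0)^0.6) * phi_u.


dt = 3068 - 28 = 3040
phi = 3040^0.6 / (10 + 3040^0.6) * 2.1
= 1.942

1.942


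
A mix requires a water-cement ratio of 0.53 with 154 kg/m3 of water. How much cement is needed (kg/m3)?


Cement = water / (w/c)
= 154 / 0.53
= 290.6 kg/m3

290.6


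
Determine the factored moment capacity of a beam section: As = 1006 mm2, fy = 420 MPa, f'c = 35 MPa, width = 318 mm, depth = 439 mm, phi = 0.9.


a = As * fy / (0.85 * f'c * b)
= 1006 * 420 / (0.85 * 35 * 318)
= 44.6615 mm
Mn = As * fy * (d - a/2) / 10^6
= 176.0511 kN-m
phi*Mn = 0.9 * 176.0511 = 158.45 kN-m

158.45


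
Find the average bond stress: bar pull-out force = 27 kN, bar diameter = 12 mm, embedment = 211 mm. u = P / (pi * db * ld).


u = P / (pi * db * ld)
= 27 * 1000 / (pi * 12 * 211)
= 3.394 MPa

3.394


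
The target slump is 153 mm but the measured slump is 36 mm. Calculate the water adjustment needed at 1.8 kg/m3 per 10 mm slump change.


Difference = 153 - 36 = 117 mm
Water adjustment = 117 * 1.8 / 10 = 21.1 kg/m3

21.1


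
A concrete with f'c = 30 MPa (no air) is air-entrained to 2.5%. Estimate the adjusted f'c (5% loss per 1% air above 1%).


Strength loss = (2.5 - 1) * 5 = 7.5%
f'c = 30 * (1 - 7.5/100)
= 27.75 MPa

27.75


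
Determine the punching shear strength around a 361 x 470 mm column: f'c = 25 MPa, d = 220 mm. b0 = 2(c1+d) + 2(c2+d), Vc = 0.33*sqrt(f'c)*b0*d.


b0 = 2*(361 + 220) + 2*(470 + 220) = 2542 mm
Vc = 0.33 * sqrt(25) * 2542 * 220 / 1000
= 922.75 kN

922.75


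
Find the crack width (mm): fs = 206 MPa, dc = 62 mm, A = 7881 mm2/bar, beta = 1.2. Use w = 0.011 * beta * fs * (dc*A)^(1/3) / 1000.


w = 0.011 * beta * fs * (dc * A)^(1/3) / 1000
= 0.011 * 1.2 * 206 * (62 * 7881)^(1/3) / 1000
= 0.214 mm

0.214


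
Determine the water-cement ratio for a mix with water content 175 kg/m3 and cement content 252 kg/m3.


w/c = water / cement
w/c = 175 / 252 = 0.694

0.694


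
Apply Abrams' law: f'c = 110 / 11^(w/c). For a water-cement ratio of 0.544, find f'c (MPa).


f'c = 110 / 11^0.544
= 110 / 3.686
= 29.85 MPa

29.85


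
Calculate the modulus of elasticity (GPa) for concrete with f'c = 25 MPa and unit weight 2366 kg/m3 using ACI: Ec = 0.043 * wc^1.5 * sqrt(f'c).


Ec = 0.043 * 2366^1.5 * sqrt(25) / 1000
= 24.74 GPa

24.74


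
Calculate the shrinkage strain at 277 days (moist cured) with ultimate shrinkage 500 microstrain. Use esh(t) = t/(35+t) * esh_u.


esh(277) = 277 / (35 + 277) * 500
= 277 / 312 * 500
= 443.9 microstrain

443.9


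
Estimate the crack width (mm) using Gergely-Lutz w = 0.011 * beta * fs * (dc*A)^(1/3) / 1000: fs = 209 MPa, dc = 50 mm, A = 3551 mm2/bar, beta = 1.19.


w = 0.011 * beta * fs * (dc * A)^(1/3) / 1000
= 0.011 * 1.19 * 209 * (50 * 3551)^(1/3) / 1000
= 0.154 mm

0.154


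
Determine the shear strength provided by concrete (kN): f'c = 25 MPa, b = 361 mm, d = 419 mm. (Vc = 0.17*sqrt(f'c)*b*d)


Vc = 0.17 * sqrt(25) * 361 * 419 / 1000
= 128.57 kN

128.57


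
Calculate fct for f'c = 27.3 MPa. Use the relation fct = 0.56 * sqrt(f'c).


fct = 0.56 * sqrt(27.3)
= 0.56 * 5.225
= 2.926 MPa

2.926


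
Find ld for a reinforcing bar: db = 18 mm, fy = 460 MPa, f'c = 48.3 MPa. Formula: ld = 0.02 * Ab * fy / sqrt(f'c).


Ab = pi * 18^2 / 4 = 254.469 mm2
ld = 0.02 * 254.469 * 460 / sqrt(48.3)
= 336.9 mm

336.9


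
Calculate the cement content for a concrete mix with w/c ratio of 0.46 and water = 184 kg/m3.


Cement = water / (w/c)
= 184 / 0.46
= 400.0 kg/m3

400.0


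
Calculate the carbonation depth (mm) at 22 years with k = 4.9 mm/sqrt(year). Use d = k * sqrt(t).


depth = k * sqrt(t)
= 4.9 * sqrt(22)
= 22.98 mm

22.98


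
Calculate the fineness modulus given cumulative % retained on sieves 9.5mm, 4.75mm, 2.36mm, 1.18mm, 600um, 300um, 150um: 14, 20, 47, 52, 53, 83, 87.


FM = sum(cumulative % retained) / 100
= 356 / 100
= 3.56

3.56


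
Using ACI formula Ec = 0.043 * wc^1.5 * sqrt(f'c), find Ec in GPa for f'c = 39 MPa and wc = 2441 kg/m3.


Ec = 0.043 * 2441^1.5 * sqrt(39) / 1000
= 32.39 GPa

32.39


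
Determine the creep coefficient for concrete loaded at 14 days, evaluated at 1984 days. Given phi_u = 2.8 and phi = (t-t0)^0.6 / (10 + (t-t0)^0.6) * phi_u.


dt = 1984 - 14 = 1970
phi = 1970^0.6 / (10 + 1970^0.6) * 2.8
= 2.533

2.533


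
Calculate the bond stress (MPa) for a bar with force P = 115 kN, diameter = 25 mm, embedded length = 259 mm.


u = P / (pi * db * ld)
= 115 * 1000 / (pi * 25 * 259)
= 5.653 MPa

5.653


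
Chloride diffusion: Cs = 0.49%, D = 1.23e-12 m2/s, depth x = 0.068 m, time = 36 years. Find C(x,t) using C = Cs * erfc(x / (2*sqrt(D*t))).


t_seconds = 36 * 365.25 * 24 * 3600 = 1136073600.0 s
arg = 0.068 / (2 * sqrt(1.23e-12 * 1136073600.0))
= 0.9095
erfc(0.9095) = 0.1983
C = 0.49 * 0.1983 = 0.0972%

0.0972


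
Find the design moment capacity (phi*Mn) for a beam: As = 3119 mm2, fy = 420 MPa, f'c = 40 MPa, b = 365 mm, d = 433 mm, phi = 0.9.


a = As * fy / (0.85 * f'c * b)
= 3119 * 420 / (0.85 * 40 * 365)
= 105.5584 mm
Mn = As * fy * (d - a/2) / 10^6
= 498.0816 kN-m
phi*Mn = 0.9 * 498.0816 = 448.27 kN-m

448.27


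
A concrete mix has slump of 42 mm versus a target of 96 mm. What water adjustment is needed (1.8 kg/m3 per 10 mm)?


Difference = 96 - 42 = 54 mm
Water adjustment = 54 * 1.8 / 10 = 9.7 kg/m3

9.7


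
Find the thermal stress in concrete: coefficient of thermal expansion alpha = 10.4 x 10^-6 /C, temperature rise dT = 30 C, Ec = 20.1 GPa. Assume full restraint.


sigma = alpha * dT * Ec
= 10.4e-6 * 30 * 20.1 * 1000
= 6.271 MPa

6.271


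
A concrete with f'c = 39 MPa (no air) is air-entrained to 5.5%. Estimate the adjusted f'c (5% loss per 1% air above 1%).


Strength loss = (5.5 - 1) * 5 = 22.5%
f'c = 39 * (1 - 22.5/100)
= 30.23 MPa

30.23


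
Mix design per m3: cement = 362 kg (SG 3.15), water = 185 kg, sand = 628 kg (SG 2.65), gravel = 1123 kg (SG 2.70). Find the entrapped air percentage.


Vol cement = 362 / (3.15 * 1000) = 0.114921 m3
Vol water = 185 / 1000 = 0.185 m3
Vol sand = 628 / (2.65 * 1000) = 0.236981 m3
Vol gravel = 1123 / (2.70 * 1000) = 0.415926 m3
Total solid + water volume = 0.952828 m3
Air = (1 - 0.952828) * 100 = 4.72%

4.72


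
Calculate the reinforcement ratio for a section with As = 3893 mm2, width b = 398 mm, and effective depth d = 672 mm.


rho = As / (b * d)
= 3893 / (398 * 672)
= 0.0146

0.0146


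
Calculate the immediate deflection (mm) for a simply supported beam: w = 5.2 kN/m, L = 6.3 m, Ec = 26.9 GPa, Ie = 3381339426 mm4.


Convert: L = 6.3 m = 6300 mm, Ec = 26.9 GPa = 26900 MPa
delta = 5 * 5.2 * 6300^4 / (384 * 26900 * 3381339426)
= 1.17 mm

1.17


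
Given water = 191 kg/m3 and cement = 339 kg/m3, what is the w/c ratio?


w/c = water / cement
w/c = 191 / 339 = 0.563

0.563


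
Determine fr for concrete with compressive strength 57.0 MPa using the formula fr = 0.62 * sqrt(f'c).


fr = 0.62 * sqrt(57.0)
= 4.681 MPa

4.681


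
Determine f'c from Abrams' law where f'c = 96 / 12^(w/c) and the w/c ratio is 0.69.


f'c = 96 / 12^0.69
= 96 / 5.554
= 17.28 MPa

17.28


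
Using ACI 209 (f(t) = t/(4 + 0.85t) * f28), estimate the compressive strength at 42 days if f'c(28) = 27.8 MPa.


f(42) = 42 / (4 + 0.85 * 42) * 27.8
= 42 / 39.7 * 27.8
= 29.41 MPa

29.41


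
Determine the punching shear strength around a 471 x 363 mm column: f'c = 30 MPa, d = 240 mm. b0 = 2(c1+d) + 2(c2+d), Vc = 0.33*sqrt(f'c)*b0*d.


b0 = 2*(471 + 240) + 2*(363 + 240) = 2628 mm
Vc = 0.33 * sqrt(30) * 2628 * 240 / 1000
= 1140.02 kN

1140.02


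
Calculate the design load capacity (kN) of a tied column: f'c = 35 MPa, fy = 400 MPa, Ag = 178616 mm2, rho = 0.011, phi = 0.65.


Ast = rho * Ag = 0.011 * 178616 = 1964.776 mm2
phi*Pn = 0.65 * 0.80 * (0.85 * 35 * (178616 - 1964.776) + 400 * 1964.776) / 1000
= 3141.47 kN

3141.47


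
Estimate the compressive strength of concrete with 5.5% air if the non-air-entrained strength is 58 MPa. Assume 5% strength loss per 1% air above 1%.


Strength loss = (5.5 - 1) * 5 = 22.5%
f'c = 58 * (1 - 22.5/100)
= 44.95 MPa

44.95


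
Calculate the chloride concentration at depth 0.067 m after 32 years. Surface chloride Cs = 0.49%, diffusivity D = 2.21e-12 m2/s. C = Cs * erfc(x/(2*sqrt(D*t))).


t_seconds = 32 * 365.25 * 24 * 3600 = 1009843200.0 s
arg = 0.067 / (2 * sqrt(2.21e-12 * 1009843200.0))
= 0.7091
erfc(0.7091) = 0.3159
C = 0.49 * 0.3159 = 0.1548%

0.1548


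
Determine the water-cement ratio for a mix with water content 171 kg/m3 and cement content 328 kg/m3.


w/c = water / cement
w/c = 171 / 328 = 0.521

0.521


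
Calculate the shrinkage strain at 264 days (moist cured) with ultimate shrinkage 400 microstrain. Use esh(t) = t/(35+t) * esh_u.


esh(264) = 264 / (35 + 264) * 400
= 264 / 299 * 400
= 353.2 microstrain

353.2


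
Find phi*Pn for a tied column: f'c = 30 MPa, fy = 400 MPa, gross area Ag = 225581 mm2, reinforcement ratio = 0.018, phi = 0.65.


Ast = rho * Ag = 0.018 * 225581 = 4060.458 mm2
phi*Pn = 0.65 * 0.80 * (0.85 * 30 * (225581 - 4060.458) + 400 * 4060.458) / 1000
= 3781.94 kN

3781.94


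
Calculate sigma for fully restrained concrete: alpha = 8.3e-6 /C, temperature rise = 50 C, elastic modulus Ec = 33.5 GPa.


sigma = alpha * dT * Ec
= 8.3e-6 * 50 * 33.5 * 1000
= 13.902 MPa

13.902


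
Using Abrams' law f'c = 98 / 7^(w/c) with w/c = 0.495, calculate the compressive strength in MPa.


f'c = 98 / 7^0.495
= 98 / 2.62
= 37.4 MPa

37.4


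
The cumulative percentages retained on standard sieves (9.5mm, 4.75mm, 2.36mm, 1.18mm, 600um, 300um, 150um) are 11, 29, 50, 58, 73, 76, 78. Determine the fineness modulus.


FM = sum(cumulative % retained) / 100
= 375 / 100
= 3.75

3.75


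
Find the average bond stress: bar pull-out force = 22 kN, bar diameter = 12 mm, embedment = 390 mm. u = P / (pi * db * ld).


u = P / (pi * db * ld)
= 22 * 1000 / (pi * 12 * 390)
= 1.496 MPa

1.496


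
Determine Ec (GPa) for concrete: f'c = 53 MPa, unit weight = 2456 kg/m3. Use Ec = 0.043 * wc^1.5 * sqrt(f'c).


Ec = 0.043 * 2456^1.5 * sqrt(53) / 1000
= 38.1 GPa

38.1


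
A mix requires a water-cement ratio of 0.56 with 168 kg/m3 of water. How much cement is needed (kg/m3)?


Cement = water / (w/c)
= 168 / 0.56
= 300.0 kg/m3

300.0


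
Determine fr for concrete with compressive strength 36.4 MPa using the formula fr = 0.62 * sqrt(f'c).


fr = 0.62 * sqrt(36.4)
= 3.741 MPa

3.741


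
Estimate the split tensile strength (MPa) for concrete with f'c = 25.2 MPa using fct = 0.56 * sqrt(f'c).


fct = 0.56 * sqrt(25.2)
= 0.56 * 5.02
= 2.811 MPa

2.811


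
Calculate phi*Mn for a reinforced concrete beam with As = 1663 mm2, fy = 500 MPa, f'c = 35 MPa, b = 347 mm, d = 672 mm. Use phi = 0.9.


a = As * fy / (0.85 * f'c * b)
= 1663 * 500 / (0.85 * 35 * 347)
= 80.5463 mm
Mn = As * fy * (d - a/2) / 10^6
= 525.2809 kN-m
phi*Mn = 0.9 * 525.2809 = 472.75 kN-m

472.75


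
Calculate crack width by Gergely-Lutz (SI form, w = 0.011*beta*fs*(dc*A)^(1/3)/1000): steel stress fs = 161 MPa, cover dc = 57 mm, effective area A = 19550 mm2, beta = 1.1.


w = 0.011 * beta * fs * (dc * A)^(1/3) / 1000
= 0.011 * 1.1 * 161 * (57 * 19550)^(1/3) / 1000
= 0.202 mm

0.202


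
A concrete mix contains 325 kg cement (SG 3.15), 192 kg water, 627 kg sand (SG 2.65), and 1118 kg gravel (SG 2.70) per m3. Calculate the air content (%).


Vol cement = 325 / (3.15 * 1000) = 0.103175 m3
Vol water = 192 / 1000 = 0.192 m3
Vol sand = 627 / (2.65 * 1000) = 0.236604 m3
Vol gravel = 1118 / (2.70 * 1000) = 0.414074 m3
Total solid + water volume = 0.945852 m3
Air = (1 - 0.945852) * 100 = 5.41%

5.41


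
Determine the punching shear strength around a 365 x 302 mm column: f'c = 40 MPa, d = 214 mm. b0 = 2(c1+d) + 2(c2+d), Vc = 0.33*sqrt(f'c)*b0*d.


b0 = 2*(365 + 214) + 2*(302 + 214) = 2190 mm
Vc = 0.33 * sqrt(40) * 2190 * 214 / 1000
= 978.14 kN

978.14


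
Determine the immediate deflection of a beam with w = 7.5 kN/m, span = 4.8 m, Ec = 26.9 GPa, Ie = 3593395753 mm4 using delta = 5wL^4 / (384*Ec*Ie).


Convert: L = 4.8 m = 4800 mm, Ec = 26.9 GPa = 26900 MPa
delta = 5 * 7.5 * 4800^4 / (384 * 26900 * 3593395753)
= 0.54 mm

0.54


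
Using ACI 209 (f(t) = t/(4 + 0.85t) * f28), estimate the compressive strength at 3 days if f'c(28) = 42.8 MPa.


f(3) = 3 / (4 + 0.85 * 3) * 42.8
= 3 / 6.55 * 42.8
= 19.6 MPa

19.6


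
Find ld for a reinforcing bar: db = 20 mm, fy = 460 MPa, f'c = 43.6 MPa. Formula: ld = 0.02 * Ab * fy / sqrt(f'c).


Ab = pi * 20^2 / 4 = 314.159 mm2
ld = 0.02 * 314.159 * 460 / sqrt(43.6)
= 437.7 mm

437.7


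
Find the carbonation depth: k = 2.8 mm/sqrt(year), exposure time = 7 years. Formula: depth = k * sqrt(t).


depth = k * sqrt(t)
= 2.8 * sqrt(7)
= 7.41 mm

7.41


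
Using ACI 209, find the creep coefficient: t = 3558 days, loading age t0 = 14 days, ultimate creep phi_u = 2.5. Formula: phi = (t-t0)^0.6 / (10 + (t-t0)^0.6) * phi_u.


dt = 3558 - 14 = 3544
phi = 3544^0.6 / (10 + 3544^0.6) * 2.5
= 2.327

2.327


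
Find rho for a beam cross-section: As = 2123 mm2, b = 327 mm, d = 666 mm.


rho = As / (b * d)
= 2123 / (327 * 666)
= 0.0097

0.0097


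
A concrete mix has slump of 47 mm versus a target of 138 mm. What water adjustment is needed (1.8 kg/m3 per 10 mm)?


Difference = 138 - 47 = 91 mm
Water adjustment = 91 * 1.8 / 10 = 16.4 kg/m3

16.4


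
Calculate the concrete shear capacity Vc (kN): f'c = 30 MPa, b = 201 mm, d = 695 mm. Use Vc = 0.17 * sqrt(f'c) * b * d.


Vc = 0.17 * sqrt(30) * 201 * 695 / 1000
= 130.07 kN

130.07


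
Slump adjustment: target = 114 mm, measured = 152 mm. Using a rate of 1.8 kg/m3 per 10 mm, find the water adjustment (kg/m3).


Difference = 114 - 152 = -38 mm
Water adjustment = -38 * 1.8 / 10 = -6.8 kg/m3

-6.8


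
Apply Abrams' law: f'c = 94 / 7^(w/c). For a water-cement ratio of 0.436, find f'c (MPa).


f'c = 94 / 7^0.436
= 94 / 2.336
= 40.24 MPa

40.24


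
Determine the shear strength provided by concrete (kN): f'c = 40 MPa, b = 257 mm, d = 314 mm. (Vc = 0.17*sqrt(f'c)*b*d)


Vc = 0.17 * sqrt(40) * 257 * 314 / 1000
= 86.76 kN

86.76


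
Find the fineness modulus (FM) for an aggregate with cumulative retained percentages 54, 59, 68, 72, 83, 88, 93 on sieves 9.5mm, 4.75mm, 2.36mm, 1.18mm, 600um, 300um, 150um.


FM = sum(cumulative % retained) / 100
= 517 / 100
= 5.17

5.17


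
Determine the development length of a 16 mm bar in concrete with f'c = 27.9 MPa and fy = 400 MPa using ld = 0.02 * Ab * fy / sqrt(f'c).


Ab = pi * 16^2 / 4 = 201.062 mm2
ld = 0.02 * 201.062 * 400 / sqrt(27.9)
= 304.5 mm

304.5


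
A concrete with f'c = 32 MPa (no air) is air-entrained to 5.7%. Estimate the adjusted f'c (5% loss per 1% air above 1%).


Strength loss = (5.7 - 1) * 5 = 23.5%
f'c = 32 * (1 - 23.5/100)
= 24.48 MPa

24.48


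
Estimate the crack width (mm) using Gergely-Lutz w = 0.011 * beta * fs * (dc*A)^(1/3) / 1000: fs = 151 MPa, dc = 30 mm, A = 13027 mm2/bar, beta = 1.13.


w = 0.011 * beta * fs * (dc * A)^(1/3) / 1000
= 0.011 * 1.13 * 151 * (30 * 13027)^(1/3) / 1000
= 0.137 mm

0.137


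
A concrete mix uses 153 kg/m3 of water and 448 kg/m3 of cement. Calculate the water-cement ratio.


w/c = water / cement
w/c = 153 / 448 = 0.342

0.342


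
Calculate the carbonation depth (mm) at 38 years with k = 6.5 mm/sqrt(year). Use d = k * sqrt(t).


depth = k * sqrt(t)
= 6.5 * sqrt(38)
= 40.07 mm

40.07


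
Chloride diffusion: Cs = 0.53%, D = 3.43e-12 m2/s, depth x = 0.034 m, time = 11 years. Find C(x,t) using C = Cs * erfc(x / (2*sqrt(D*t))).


t_seconds = 11 * 365.25 * 24 * 3600 = 347133600.0 s
arg = 0.034 / (2 * sqrt(3.43e-12 * 347133600.0))
= 0.4927
erfc(0.4927) = 0.486
C = 0.53 * 0.486 = 0.2576%

0.2576


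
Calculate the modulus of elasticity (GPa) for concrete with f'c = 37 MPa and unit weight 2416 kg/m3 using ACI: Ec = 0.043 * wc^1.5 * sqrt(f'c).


Ec = 0.043 * 2416^1.5 * sqrt(37) / 1000
= 31.06 GPa

31.06


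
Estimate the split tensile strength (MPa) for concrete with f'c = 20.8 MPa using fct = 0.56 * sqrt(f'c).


fct = 0.56 * sqrt(20.8)
= 0.56 * 4.561
= 2.554 MPa

2.554


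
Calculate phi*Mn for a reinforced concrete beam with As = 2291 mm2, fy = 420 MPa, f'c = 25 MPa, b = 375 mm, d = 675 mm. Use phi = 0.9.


a = As * fy / (0.85 * f'c * b)
= 2291 * 420 / (0.85 * 25 * 375)
= 120.7492 mm
Mn = As * fy * (d - a/2) / 10^6
= 591.4049 kN-m
phi*Mn = 0.9 * 591.4049 = 532.26 kN-m

532.26


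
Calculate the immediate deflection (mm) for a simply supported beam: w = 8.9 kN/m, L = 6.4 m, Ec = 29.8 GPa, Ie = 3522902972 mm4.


Convert: L = 6.4 m = 6400 mm, Ec = 29.8 GPa = 29800 MPa
delta = 5 * 8.9 * 6400^4 / (384 * 29800 * 3522902972)
= 1.85 mm

1.85


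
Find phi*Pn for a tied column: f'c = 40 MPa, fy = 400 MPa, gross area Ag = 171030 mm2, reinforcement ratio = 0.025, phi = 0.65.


Ast = rho * Ag = 0.025 * 171030 = 4275.75 mm2
phi*Pn = 0.65 * 0.80 * (0.85 * 40 * (171030 - 4275.75) + 400 * 4275.75) / 1000
= 3837.57 kN

3837.57


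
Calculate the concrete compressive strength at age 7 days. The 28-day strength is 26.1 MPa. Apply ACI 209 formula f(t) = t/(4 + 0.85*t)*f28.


f(7) = 7 / (4 + 0.85 * 7) * 26.1
= 7 / 9.95 * 26.1
= 18.36 MPa

18.36


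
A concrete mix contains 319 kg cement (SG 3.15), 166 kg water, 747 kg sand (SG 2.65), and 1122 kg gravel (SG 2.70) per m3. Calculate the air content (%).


Vol cement = 319 / (3.15 * 1000) = 0.10127 m3
Vol water = 166 / 1000 = 0.166 m3
Vol sand = 747 / (2.65 * 1000) = 0.281887 m3
Vol gravel = 1122 / (2.70 * 1000) = 0.415556 m3
Total solid + water volume = 0.964712 m3
Air = (1 - 0.964712) * 100 = 3.53%

3.53


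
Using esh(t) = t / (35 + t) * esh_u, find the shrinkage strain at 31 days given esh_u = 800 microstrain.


esh(31) = 31 / (35 + 31) * 800
= 31 / 66 * 800
= 375.8 microstrain

375.8


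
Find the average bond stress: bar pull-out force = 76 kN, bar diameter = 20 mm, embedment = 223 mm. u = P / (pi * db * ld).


u = P / (pi * db * ld)
= 76 * 1000 / (pi * 20 * 223)
= 5.424 MPa

5.424


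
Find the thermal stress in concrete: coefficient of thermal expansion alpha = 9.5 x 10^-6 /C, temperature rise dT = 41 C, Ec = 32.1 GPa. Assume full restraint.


sigma = alpha * dT * Ec
= 9.5e-6 * 41 * 32.1 * 1000
= 12.503 MPa

12.503


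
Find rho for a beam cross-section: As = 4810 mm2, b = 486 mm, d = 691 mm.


rho = As / (b * d)
= 4810 / (486 * 691)
= 0.0143

0.0143


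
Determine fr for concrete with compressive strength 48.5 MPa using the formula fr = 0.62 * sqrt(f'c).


fr = 0.62 * sqrt(48.5)
= 4.318 MPa

4.318


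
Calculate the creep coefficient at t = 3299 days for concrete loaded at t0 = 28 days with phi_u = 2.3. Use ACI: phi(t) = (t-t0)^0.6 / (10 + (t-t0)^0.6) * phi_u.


dt = 3299 - 28 = 3271
phi = 3271^0.6 / (10 + 3271^0.6) * 2.3
= 2.134

2.134


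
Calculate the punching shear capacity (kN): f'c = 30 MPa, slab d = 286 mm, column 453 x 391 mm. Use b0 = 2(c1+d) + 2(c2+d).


b0 = 2*(453 + 286) + 2*(391 + 286) = 2832 mm
Vc = 0.33 * sqrt(30) * 2832 * 286 / 1000
= 1463.98 kN

1463.98


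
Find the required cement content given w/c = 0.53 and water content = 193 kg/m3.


Cement = water / (w/c)
= 193 / 0.53
= 364.2 kg/m3

364.2


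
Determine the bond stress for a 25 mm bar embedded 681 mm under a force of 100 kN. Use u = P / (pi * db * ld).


u = P / (pi * db * ld)
= 100 * 1000 / (pi * 25 * 681)
= 1.87 MPa

1.87


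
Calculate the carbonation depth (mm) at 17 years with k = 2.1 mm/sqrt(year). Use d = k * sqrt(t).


depth = k * sqrt(t)
= 2.1 * sqrt(17)
= 8.66 mm

8.66


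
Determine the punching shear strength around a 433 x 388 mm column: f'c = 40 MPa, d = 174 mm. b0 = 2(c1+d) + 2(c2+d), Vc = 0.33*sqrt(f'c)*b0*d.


b0 = 2*(433 + 174) + 2*(388 + 174) = 2338 mm
Vc = 0.33 * sqrt(40) * 2338 * 174 / 1000
= 849.06 kN

849.06


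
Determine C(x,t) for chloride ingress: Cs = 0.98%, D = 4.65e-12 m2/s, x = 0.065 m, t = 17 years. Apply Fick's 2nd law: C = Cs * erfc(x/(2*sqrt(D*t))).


t_seconds = 17 * 365.25 * 24 * 3600 = 536479200.0 s
arg = 0.065 / (2 * sqrt(4.65e-12 * 536479200.0))
= 0.6507
erfc(0.6507) = 0.3575
C = 0.98 * 0.3575 = 0.3503%

0.3503


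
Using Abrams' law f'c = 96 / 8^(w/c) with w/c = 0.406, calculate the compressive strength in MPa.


f'c = 96 / 8^0.406
= 96 / 2.326
= 41.27 MPa

41.27


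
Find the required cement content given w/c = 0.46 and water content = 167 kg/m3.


Cement = water / (w/c)
= 167 / 0.46
= 363.0 kg/m3

363.0


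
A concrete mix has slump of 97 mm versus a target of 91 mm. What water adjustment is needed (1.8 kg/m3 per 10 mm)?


Difference = 91 - 97 = -6 mm
Water adjustment = -6 * 1.8 / 10 = -1.1 kg/m3

-1.1


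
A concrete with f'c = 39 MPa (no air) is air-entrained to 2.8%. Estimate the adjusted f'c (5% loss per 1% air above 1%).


Strength loss = (2.8 - 1) * 5 = 9.0%
f'c = 39 * (1 - 9.0/100)
= 35.49 MPa

35.49


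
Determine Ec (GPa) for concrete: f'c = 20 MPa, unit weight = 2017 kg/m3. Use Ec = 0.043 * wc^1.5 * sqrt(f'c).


Ec = 0.043 * 2017^1.5 * sqrt(20) / 1000
= 17.42 GPa

17.42


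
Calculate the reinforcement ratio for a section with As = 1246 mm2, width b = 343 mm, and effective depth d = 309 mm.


rho = As / (b * d)
= 1246 / (343 * 309)
= 0.0118

0.0118


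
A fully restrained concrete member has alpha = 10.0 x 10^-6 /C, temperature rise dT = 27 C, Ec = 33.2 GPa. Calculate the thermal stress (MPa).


sigma = alpha * dT * Ec
= 10.0e-6 * 27 * 33.2 * 1000
= 8.964 MPa

8.964


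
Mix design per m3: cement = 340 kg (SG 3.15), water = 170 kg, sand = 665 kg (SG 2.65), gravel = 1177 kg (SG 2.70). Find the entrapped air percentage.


Vol cement = 340 / (3.15 * 1000) = 0.107937 m3
Vol water = 170 / 1000 = 0.17 m3
Vol sand = 665 / (2.65 * 1000) = 0.250943 m3
Vol gravel = 1177 / (2.70 * 1000) = 0.435926 m3
Total solid + water volume = 0.964806 m3
Air = (1 - 0.964806) * 100 = 3.52%

3.52


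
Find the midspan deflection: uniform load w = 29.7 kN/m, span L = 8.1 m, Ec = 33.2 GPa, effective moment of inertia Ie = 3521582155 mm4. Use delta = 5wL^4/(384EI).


Convert: L = 8.1 m = 8100 mm, Ec = 33.2 GPa = 33200 MPa
delta = 5 * 29.7 * 8100^4 / (384 * 33200 * 3521582155)
= 14.24 mm

14.24


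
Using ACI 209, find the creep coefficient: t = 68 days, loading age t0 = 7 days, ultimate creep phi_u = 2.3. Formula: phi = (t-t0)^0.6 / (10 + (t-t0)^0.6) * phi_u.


dt = 68 - 7 = 61
phi = 61^0.6 / (10 + 61^0.6) * 2.3
= 1.244

1.244


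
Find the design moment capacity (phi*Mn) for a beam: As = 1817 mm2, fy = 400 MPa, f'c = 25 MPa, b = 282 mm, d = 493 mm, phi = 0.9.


a = As * fy / (0.85 * f'c * b)
= 1817 * 400 / (0.85 * 25 * 282)
= 121.2849 mm
Mn = As * fy * (d - a/2) / 10^6
= 314.2375 kN-m
phi*Mn = 0.9 * 314.2375 = 282.81 kN-m

282.81


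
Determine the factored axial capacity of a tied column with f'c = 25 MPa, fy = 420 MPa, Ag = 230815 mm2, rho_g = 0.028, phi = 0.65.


Ast = rho * Ag = 0.028 * 230815 = 6462.82 mm2
phi*Pn = 0.65 * 0.80 * (0.85 * 25 * (230815 - 6462.82) + 420 * 6462.82) / 1000
= 3890.57 kN

3890.57


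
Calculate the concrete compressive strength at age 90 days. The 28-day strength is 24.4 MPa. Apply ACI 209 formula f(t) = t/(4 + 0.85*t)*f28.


f(90) = 90 / (4 + 0.85 * 90) * 24.4
= 90 / 80.5 * 24.4
= 27.28 MPa

27.28


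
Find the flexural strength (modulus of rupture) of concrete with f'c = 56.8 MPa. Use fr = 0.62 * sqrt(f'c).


fr = 0.62 * sqrt(56.8)
= 4.673 MPa

4.673


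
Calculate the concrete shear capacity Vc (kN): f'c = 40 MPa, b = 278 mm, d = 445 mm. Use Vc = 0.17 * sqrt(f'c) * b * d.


Vc = 0.17 * sqrt(40) * 278 * 445 / 1000
= 133.01 kN

133.01


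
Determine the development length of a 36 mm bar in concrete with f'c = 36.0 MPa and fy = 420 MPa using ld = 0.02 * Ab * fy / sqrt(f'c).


Ab = pi * 36^2 / 4 = 1017.876 mm2
ld = 0.02 * 1017.876 * 420 / sqrt(36.0)
= 1425.0 mm

1425.0


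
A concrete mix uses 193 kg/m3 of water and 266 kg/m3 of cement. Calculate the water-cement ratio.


w/c = water / cement
w/c = 193 / 266 = 0.726

0.726
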